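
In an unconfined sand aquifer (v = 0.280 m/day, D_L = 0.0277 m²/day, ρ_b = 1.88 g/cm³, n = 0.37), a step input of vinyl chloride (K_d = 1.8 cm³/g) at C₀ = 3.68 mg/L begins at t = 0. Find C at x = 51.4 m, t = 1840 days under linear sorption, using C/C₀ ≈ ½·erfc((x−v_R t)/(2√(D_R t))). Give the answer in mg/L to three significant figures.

Retardation factor R = 1 + ρ_b·K_d/n = 1 + 1.88 × 1.8/0.37 = 10.15.
Sorption retards both mechanisms: v_R = v/R = 0.02759 m/day, D_R = D/R = 0.002729 m²/day.
v_R·t = 0.02759 × 1840 = 50.7656 m; 2√(D_R t) = 4.482 m; argument = (51.4 − 50.7656)/4.482 = 0.1415.
C = C₀ × ½·erfc(0.1415) = 3.68 × 0.4207 = 1.55 mg/L.

1.55 mg/L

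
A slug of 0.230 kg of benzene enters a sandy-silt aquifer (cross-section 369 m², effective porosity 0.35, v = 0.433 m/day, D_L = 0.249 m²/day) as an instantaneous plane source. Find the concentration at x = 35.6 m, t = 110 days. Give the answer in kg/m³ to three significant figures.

For an instantaneous plane source, C(x,t) = M/(n_e·A·√(4πDt)) · exp(−(x−vt)²/(4Dt)), with n_e·A the pore (flow) area.
Plume center vt = 0.433 × 110 = 47.63 m, so the well at 35.6 m is 12.03 m upgradient of the peak.
√(4πDt) = 18.55 m, giving peak height M/(n_e·A·√(4πDt)) = 0.230/(0.35 × 369 × 18.55) = 9.600e-05 kg/m³.
(x−vt)²/(4Dt) = (-12.03)²/(4 × 0.249 × 110) = 1.321; exp(−1.321) = 0.2669.
C = 9.600e-05 × 0.2669 = 2.56e-05 kg/m³.

2.56e-05 kg/m³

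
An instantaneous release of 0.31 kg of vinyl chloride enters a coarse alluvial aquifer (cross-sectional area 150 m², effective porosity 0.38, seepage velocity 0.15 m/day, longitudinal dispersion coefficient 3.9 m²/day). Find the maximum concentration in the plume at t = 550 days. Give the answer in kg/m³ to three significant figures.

The peak of an instantaneous 1D plume sits at x = vt; there the Gaussian factor is 1 and C_max = M/(n_e·A·√(4πDt)), where n_e·A is the pore area the mass is dissolved in.
√(4πDt) = √(4π × 3.9 × 550) = 164.2 m, so C_max = 0.31/(0.38 × 150 × 164.2) = 3.31e-05 kg/m³.

3.31e-05 kg/m³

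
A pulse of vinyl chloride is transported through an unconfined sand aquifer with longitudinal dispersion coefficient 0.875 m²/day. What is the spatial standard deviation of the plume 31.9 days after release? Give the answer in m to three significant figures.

Dispersive spreading gives a Gaussian with σ² = 2Dt; advection only shifts the center.
σ = √(2 × 0.875 × 31.9) = 7.47 m.

7.47 m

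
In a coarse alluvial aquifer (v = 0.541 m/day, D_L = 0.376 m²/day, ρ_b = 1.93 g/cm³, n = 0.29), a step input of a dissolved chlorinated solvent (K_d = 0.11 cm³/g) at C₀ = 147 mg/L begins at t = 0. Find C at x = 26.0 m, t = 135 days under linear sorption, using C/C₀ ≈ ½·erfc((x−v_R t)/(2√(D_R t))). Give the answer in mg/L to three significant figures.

144 mg/L

Retardation factor R = 1 + ρ_b·K_d/n = 1 + 1.93 × 0.11/0.29 = 1.732.
Sorption retards both mechanisms: v_R = v/R = 0.3124 m/day, D_R = D/R = 0.2171 m²/day.
v_R·t = 0.3124 × 135 = 42.174 m; 2√(D_R t) = 10.83 m; argument = (26.0 − 42.174)/10.83 = -1.493.
C = C₀ × ½·erfc(-1.493) = 147 × 0.9826 = 144 mg/L.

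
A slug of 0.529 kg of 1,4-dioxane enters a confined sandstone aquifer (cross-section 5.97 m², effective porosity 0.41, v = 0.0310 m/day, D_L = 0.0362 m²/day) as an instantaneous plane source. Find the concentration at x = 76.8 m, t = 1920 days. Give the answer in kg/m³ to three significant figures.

For an instantaneous plane source, C(x,t) = M/(n_e·A·√(4πDt)) · exp(−(x−vt)²/(4Dt)), with n_e·A the pore (flow) area.
Plume center vt = 0.0310 × 1920 = 59.52 m, so the well at 76.8 m is 17.28 m downgradient of the peak.
√(4πDt) = 29.55 m, giving peak height M/(n_e·A·√(4πDt)) = 0.529/(0.41 × 5.97 × 29.55) = 0.007314 kg/m³.
(x−vt)²/(4Dt) = (17.28)²/(4 × 0.0362 × 1920) = 1.074; exp(−1.074) = 0.3416.
C = 0.007314 × 0.3416 = 0.00250 kg/m³.

0.00250 kg/m³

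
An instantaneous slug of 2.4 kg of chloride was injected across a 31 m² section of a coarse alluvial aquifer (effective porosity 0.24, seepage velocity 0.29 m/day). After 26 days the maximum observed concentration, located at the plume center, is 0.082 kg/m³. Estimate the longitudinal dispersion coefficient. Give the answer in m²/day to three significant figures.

At the plume center C_max = M/(n_e·A·√(4πDt)), so D = M²/(4πt·(n_e·A·C_max)²).
n_e·A·C_max = 0.24 × 31 × 0.082 = 0.6101 kg/m.
D = 2.4²/(4π × 26 × 0.6101²) = 0.0474 m²/day.

0.0474 m²/day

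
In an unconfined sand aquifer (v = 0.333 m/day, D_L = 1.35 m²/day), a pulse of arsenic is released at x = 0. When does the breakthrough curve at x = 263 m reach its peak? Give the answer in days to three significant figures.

For the 1D instantaneous-source solution, setting ∂C/∂t = 0 at fixed x gives v²t² + 2Dt − x² = 0, so t = (√(D² + v²x²) − D)/v².
√(D² + v²x²) = √(1.35² + 0.333² × 263²) = 87.59; v² = 0.110889.
t = (87.59 − 1.35)/0.110889 = 778 days (vs. the pure-advection estimate x/v = 790 d).

778 days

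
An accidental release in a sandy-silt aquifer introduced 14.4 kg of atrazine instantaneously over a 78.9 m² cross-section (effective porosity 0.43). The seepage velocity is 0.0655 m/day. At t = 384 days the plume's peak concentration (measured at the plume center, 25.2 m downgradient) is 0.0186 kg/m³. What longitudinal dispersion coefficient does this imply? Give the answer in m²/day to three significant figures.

0.108 m²/day

At the plume center C_max = M/(n_e·A·√(4πDt)), so D = M²/(4πt·(n_e·A·C_max)²).
n_e·A·C_max = 0.43 × 78.9 × 0.0186 = 0.6310 kg/m.
D = 14.4²/(4π × 384 × 0.6310²) = 0.108 m²/day.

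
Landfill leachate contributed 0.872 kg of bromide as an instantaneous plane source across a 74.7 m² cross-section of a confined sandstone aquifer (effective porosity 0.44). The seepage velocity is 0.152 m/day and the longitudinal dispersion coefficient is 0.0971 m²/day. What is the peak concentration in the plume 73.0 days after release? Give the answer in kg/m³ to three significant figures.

0.00281 kg/m³

The peak of an instantaneous 1D plume sits at x = vt; there the Gaussian factor is 1 and C_max = M/(n_e·A·√(4πDt)), where n_e·A is the pore area the mass is dissolved in.
√(4πDt) = √(4π × 0.0971 × 73.0) = 9.438 m, so C_max = 0.872/(0.44 × 74.7 × 9.438) = 0.00281 kg/m³.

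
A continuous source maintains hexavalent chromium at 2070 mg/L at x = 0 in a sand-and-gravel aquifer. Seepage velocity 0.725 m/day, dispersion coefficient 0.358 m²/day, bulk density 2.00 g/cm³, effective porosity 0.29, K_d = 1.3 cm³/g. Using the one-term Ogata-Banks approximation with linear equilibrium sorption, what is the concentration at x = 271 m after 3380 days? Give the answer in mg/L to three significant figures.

111 mg/L

Retardation factor R = 1 + ρ_b·K_d/n = 1 + 2.00 × 1.3/0.29 = 9.966.
Sorption retards both mechanisms: v_R = v/R = 0.07275 m/day, D_R = D/R = 0.03592 m²/day.
v_R·t = 0.07275 × 3380 = 245.895 m; 2√(D_R t) = 22.04 m; argument = (271 − 245.895)/22.04 = 1.139.
C = C₀ × ½·erfc(1.139) = 2070 × 0.05361 = 111 mg/L.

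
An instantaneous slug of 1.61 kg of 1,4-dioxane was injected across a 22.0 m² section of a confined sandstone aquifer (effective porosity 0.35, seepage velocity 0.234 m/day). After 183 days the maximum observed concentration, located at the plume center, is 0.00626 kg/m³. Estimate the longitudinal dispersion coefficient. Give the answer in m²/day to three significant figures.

At the plume center C_max = M/(n_e·A·√(4πDt)), so D = M²/(4πt·(n_e·A·C_max)²).
n_e·A·C_max = 0.35 × 22.0 × 0.00626 = 0.04820 kg/m.
D = 1.61²/(4π × 183 × 0.04820²) = 0.485 m²/day.

0.485 m²/day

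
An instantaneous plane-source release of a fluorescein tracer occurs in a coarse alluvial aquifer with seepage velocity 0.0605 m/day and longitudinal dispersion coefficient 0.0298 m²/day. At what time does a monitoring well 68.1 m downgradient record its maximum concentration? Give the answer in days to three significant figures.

1120 days

For the 1D instantaneous-source solution, setting ∂C/∂t = 0 at fixed x gives v²t² + 2Dt − x² = 0, so t = (√(D² + v²x²) − D)/v².
√(D² + v²x²) = √(0.0298² + 0.0605² × 68.1²) = 4.120; v² = 0.00366025.
t = (4.120 − 0.0298)/0.00366025 = 1120 days (vs. the pure-advection estimate x/v = 1130 d).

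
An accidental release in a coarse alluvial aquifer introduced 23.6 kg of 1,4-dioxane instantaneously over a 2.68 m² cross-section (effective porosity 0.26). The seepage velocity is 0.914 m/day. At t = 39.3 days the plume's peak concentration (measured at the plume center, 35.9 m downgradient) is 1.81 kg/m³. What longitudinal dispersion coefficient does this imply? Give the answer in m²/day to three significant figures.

At the plume center C_max = M/(n_e·A·√(4πDt)), so D = M²/(4πt·(n_e·A·C_max)²).
n_e·A·C_max = 0.26 × 2.68 × 1.81 = 1.261 kg/m.
D = 23.6²/(4π × 39.3 × 1.261²) = 0.709 m²/day.

0.709 m²/day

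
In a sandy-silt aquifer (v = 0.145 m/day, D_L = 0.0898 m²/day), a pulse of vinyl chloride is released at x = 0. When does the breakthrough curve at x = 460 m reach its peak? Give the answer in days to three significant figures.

For the 1D instantaneous-source solution, setting ∂C/∂t = 0 at fixed x gives v²t² + 2Dt − x² = 0, so t = (√(D² + v²x²) − D)/v².
√(D² + v²x²) = √(0.0898² + 0.145² × 460²) = 66.70; v² = 0.021025.
t = (66.70 − 0.0898)/0.021025 = 3170 days (vs. the pure-advection estimate x/v = 3170 d).

3170 days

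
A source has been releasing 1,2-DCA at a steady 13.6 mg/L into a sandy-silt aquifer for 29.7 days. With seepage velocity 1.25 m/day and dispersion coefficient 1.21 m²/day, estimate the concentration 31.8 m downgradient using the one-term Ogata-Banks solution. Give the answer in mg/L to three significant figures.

10.0 mg/L

For a continuous step input, C/C₀ ≈ ½·erfc((x−vt)/(2√(Dt))).
vt = 1.25 × 29.7 = 37.125 m and 2√(Dt) = 2√(1.21 × 29.7) = 11.99 m.
Argument (x−vt)/(2√(Dt)) = (31.8 − 37.125)/11.99 = -0.4441; ½·erfc(-0.4441) = 0.7350.
C = 13.6 × 0.7350 = 10.0 mg/L.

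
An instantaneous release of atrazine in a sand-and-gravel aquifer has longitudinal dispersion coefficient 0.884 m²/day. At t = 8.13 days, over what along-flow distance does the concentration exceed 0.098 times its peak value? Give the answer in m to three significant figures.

The plume is Gaussian with σ = √(2Dt) = √(2 × 0.884 × 8.13) = 3.791 m.
C/C_peak = exp(−Δx²/(2σ²)) = 0.098 ⇒ Δx = σ·√(−2 ln 0.098) = 3.791 × 2.155 = 8.170 m.
Width = 2Δx = 16.3 m.

16.3 m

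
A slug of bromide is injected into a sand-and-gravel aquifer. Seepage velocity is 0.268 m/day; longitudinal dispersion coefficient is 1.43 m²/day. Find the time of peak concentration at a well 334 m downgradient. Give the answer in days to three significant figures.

1230 days

For the 1D instantaneous-source solution, setting ∂C/∂t = 0 at fixed x gives v²t² + 2Dt − x² = 0, so t = (√(D² + v²x²) − D)/v².
√(D² + v²x²) = √(1.43² + 0.268² × 334²) = 89.52; v² = 0.071824.
t = (89.52 − 1.43)/0.071824 = 1230 days (vs. the pure-advection estimate x/v = 1250 d).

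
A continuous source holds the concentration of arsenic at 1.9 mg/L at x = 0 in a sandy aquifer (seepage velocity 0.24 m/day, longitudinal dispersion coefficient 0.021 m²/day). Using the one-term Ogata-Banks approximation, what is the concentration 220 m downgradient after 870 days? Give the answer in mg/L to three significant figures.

For a continuous step input, C/C₀ ≈ ½·erfc((x−vt)/(2√(Dt))).
vt = 0.24 × 870 = 208.8 m and 2√(Dt) = 2√(0.021 × 870) = 8.549 m.
Argument (x−vt)/(2√(Dt)) = (220 − 208.8)/8.549 = 1.310; ½·erfc(1.310) = 0.03197.
C = 1.9 × 0.03197 = 0.0607 mg/L.

0.0607 mg/L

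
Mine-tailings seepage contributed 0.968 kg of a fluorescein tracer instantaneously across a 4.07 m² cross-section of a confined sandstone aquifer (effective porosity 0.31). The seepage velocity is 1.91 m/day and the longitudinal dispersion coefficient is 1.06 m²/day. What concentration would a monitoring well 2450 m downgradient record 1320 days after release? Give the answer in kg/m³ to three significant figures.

For an instantaneous plane source, C(x,t) = M/(n_e·A·√(4πDt)) · exp(−(x−vt)²/(4Dt)), with n_e·A the pore (flow) area.
Plume center vt = 1.91 × 1320 = 2521.2 m, so the well at 2450 m is 71.2 m upgradient of the peak.
√(4πDt) = 132.6 m, giving peak height M/(n_e·A·√(4πDt)) = 0.968/(0.31 × 4.07 × 132.6) = 0.005786 kg/m³.
(x−vt)²/(4Dt) = (-71.2)²/(4 × 1.06 × 1320) = 0.9058; exp(−0.9058) = 0.4042.
C = 0.005786 × 0.4042 = 0.00234 kg/m³.

0.00234 kg/m³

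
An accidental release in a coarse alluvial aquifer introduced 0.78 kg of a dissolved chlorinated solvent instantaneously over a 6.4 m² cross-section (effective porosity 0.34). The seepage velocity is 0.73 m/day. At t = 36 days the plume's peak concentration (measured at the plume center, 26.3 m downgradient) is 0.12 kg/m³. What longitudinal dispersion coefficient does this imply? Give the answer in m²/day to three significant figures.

0.0197 m²/day

At the plume center C_max = M/(n_e·A·√(4πDt)), so D = M²/(4πt·(n_e·A·C_max)²).
n_e·A·C_max = 0.34 × 6.4 × 0.12 = 0.2611 kg/m.
D = 0.78²/(4π × 36 × 0.2611²) = 0.0197 m²/day.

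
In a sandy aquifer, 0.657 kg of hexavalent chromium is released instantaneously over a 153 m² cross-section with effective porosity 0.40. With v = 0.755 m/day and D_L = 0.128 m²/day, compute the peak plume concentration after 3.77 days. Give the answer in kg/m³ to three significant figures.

The peak of an instantaneous 1D plume sits at x = vt; there the Gaussian factor is 1 and C_max = M/(n_e·A·√(4πDt)), where n_e·A is the pore area the mass is dissolved in.
√(4πDt) = √(4π × 0.128 × 3.77) = 2.463 m, so C_max = 0.657/(0.40 × 153 × 2.463) = 0.00436 kg/m³.

0.00436 kg/m³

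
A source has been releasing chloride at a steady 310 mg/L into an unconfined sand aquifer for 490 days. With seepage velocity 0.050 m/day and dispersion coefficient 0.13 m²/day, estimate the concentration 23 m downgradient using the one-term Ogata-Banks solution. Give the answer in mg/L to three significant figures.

171 mg/L

For a continuous step input, C/C₀ ≈ ½·erfc((x−vt)/(2√(Dt))).
vt = 0.050 × 490 = 24.5 m and 2√(Dt) = 2√(0.13 × 490) = 15.96 m.
Argument (x−vt)/(2√(Dt)) = (23 − 24.5)/15.96 = -0.09398; ½·erfc(-0.09398) = 0.5529.
C = 310 × 0.5529 = 171 mg/L.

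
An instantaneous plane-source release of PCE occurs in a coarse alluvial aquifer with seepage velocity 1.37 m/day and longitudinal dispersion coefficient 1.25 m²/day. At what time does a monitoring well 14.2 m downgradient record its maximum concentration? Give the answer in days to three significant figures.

9.72 days

For the 1D instantaneous-source solution, setting ∂C/∂t = 0 at fixed x gives v²t² + 2Dt − x² = 0, so t = (√(D² + v²x²) − D)/v².
√(D² + v²x²) = √(1.25² + 1.37² × 14.2²) = 19.49; v² = 1.8769.
t = (19.49 − 1.25)/1.8769 = 9.72 days (vs. the pure-advection estimate x/v = 10.4 d).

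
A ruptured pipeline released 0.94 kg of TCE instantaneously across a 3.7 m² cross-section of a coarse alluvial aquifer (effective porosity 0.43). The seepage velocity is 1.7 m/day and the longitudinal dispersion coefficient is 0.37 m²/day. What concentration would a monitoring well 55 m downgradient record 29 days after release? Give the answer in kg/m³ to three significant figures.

For an instantaneous plane source, C(x,t) = M/(n_e·A·√(4πDt)) · exp(−(x−vt)²/(4Dt)), with n_e·A the pore (flow) area.
Plume center vt = 1.7 × 29 = 49.3 m, so the well at 55 m is 5.7 m downgradient of the peak.
√(4πDt) = 11.61 m, giving peak height M/(n_e·A·√(4πDt)) = 0.94/(0.43 × 3.7 × 11.61) = 0.05089 kg/m³.
(x−vt)²/(4Dt) = (5.7)²/(4 × 0.37 × 29) = 0.7570; exp(−0.7570) = 0.4691.
C = 0.05089 × 0.4691 = 0.0239 kg/m³.

0.0239 kg/m³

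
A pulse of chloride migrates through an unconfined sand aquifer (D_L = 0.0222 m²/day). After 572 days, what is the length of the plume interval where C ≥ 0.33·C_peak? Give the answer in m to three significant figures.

The plume is Gaussian with σ = √(2Dt) = √(2 × 0.0222 × 572) = 5.040 m.
C/C_peak = exp(−Δx²/(2σ²)) = 0.33 ⇒ Δx = σ·√(−2 ln 0.33) = 5.040 × 1.489 = 7.505 m.
Width = 2Δx = 15.0 m.

15.0 m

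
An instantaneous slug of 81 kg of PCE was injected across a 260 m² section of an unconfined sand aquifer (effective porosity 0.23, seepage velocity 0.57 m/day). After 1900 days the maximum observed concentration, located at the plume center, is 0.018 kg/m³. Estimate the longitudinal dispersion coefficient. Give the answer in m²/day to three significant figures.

At the plume center C_max = M/(n_e·A·√(4πDt)), so D = M²/(4πt·(n_e·A·C_max)²).
n_e·A·C_max = 0.23 × 260 × 0.018 = 1.076 kg/m.
D = 81²/(4π × 1900 × 1.076²) = 0.237 m²/day.

0.237 m²/day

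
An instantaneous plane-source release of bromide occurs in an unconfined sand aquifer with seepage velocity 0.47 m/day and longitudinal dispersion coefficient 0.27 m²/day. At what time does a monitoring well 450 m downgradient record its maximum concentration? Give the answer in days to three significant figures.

956 days

For the 1D instantaneous-source solution, setting ∂C/∂t = 0 at fixed x gives v²t² + 2Dt − x² = 0, so t = (√(D² + v²x²) − D)/v².
√(D² + v²x²) = √(0.27² + 0.47² × 450²) = 211.5; v² = 0.2209.
t = (211.5 − 0.27)/0.2209 = 956 days (vs. the pure-advection estimate x/v = 957 d).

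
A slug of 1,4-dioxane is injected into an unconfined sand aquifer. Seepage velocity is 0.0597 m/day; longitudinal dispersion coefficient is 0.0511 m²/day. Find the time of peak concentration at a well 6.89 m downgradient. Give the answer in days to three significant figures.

102 days

For the 1D instantaneous-source solution, setting ∂C/∂t = 0 at fixed x gives v²t² + 2Dt − x² = 0, so t = (√(D² + v²x²) − D)/v².
√(D² + v²x²) = √(0.0511² + 0.0597² × 6.89²) = 0.4145; v² = 0.00356409.
t = (0.4145 − 0.0511)/0.00356409 = 102 days (vs. the pure-advection estimate x/v = 115 d).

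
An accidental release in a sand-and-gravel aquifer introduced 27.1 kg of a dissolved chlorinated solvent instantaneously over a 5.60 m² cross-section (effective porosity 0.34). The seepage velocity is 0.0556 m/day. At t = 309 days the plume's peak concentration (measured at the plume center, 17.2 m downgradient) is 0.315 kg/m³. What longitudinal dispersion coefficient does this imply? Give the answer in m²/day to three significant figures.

0.526 m²/day

At the plume center C_max = M/(n_e·A·√(4πDt)), so D = M²/(4πt·(n_e·A·C_max)²).
n_e·A·C_max = 0.34 × 5.60 × 0.315 = 0.5998 kg/m.
D = 27.1²/(4π × 309 × 0.5998²) = 0.526 m²/day.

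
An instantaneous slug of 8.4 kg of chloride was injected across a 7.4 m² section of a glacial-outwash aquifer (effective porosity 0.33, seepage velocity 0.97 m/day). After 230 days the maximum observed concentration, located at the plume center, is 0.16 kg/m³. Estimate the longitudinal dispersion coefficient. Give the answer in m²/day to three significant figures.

At the plume center C_max = M/(n_e·A·√(4πDt)), so D = M²/(4πt·(n_e·A·C_max)²).
n_e·A·C_max = 0.33 × 7.4 × 0.16 = 0.3907 kg/m.
D = 8.4²/(4π × 230 × 0.3907²) = 0.160 m²/day.

0.160 m²/day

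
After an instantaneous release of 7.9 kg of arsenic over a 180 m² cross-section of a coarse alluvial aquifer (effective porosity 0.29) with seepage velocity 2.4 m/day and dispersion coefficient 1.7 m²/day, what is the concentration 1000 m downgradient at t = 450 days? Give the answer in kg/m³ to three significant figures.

For an instantaneous plane source, C(x,t) = M/(n_e·A·√(4πDt)) · exp(−(x−vt)²/(4Dt)), with n_e·A the pore (flow) area.
Plume center vt = 2.4 × 450 = 1080 m, so the well at 1000 m is 80 m upgradient of the peak.
√(4πDt) = 98.05 m, giving peak height M/(n_e·A·√(4πDt)) = 7.9/(0.29 × 180 × 98.05) = 0.001544 kg/m³.
(x−vt)²/(4Dt) = (-80)²/(4 × 1.7 × 450) = 2.092; exp(−2.092) = 0.1234.
C = 0.001544 × 0.1234 = 0.000191 kg/m³.

0.000191 kg/m³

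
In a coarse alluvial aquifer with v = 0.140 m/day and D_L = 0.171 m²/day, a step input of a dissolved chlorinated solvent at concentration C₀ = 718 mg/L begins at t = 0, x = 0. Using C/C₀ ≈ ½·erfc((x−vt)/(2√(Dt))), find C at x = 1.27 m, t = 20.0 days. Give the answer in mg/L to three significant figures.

For a continuous step input, C/C₀ ≈ ½·erfc((x−vt)/(2√(Dt))).
vt = 0.140 × 20.0 = 2.8 m and 2√(Dt) = 2√(0.171 × 20.0) = 3.699 m.
Argument (x−vt)/(2√(Dt)) = (1.27 − 2.8)/3.699 = -0.4136; ½·erfc(-0.4136) = 0.7207.
C = 718 × 0.7207 = 517 mg/L.

517 mg/L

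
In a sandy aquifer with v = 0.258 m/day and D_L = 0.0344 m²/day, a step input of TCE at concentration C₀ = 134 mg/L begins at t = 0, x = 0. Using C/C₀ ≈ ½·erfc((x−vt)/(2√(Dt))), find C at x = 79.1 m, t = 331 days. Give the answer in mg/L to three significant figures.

For a continuous step input, C/C₀ ≈ ½·erfc((x−vt)/(2√(Dt))).
vt = 0.258 × 331 = 85.398 m and 2√(Dt) = 2√(0.0344 × 331) = 6.749 m.
Argument (x−vt)/(2√(Dt)) = (79.1 − 85.398)/6.749 = -0.9332; ½·erfc(-0.9332) = 0.9065.
C = 134 × 0.9065 = 121 mg/L.

121 mg/L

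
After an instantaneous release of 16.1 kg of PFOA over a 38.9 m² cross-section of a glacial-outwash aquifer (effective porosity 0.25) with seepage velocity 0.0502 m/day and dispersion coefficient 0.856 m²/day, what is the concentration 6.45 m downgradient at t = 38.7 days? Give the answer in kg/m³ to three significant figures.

0.0696 kg/m³

For an instantaneous plane source, C(x,t) = M/(n_e·A·√(4πDt)) · exp(−(x−vt)²/(4Dt)), with n_e·A the pore (flow) area.
Plume center vt = 0.0502 × 38.7 = 1.94274 m, so the well at 6.45 m is 4.50726 m downgradient of the peak.
√(4πDt) = 20.40 m, giving peak height M/(n_e·A·√(4πDt)) = 16.1/(0.25 × 38.9 × 20.40) = 0.08115 kg/m³.
(x−vt)²/(4Dt) = (4.50726)²/(4 × 0.856 × 38.7) = 0.1533; exp(−0.1533) = 0.8579.
C = 0.08115 × 0.8579 = 0.0696 kg/m³.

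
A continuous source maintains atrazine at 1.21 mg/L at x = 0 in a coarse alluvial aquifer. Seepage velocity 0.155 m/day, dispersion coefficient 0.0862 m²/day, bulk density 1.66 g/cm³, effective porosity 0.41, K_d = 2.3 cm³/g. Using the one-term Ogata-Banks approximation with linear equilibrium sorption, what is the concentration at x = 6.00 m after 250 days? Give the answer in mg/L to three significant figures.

0.165 mg/L

Retardation factor R = 1 + ρ_b·K_d/n = 1 + 1.66 × 2.3/0.41 = 10.31.
Sorption retards both mechanisms: v_R = v/R = 0.01503 m/day, D_R = D/R = 0.008361 m²/day.
v_R·t = 0.01503 × 250 = 3.7575 m; 2√(D_R t) = 2.892 m; argument = (6.00 − 3.7575)/2.892 = 0.7754.
C = C₀ × ½·erfc(0.7754) = 1.21 × 0.1364 = 0.165 mg/L.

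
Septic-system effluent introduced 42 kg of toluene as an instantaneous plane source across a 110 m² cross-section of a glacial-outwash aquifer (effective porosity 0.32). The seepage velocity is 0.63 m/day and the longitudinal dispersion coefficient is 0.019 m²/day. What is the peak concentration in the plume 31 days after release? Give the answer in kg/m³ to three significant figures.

The peak of an instantaneous 1D plume sits at x = vt; there the Gaussian factor is 1 and C_max = M/(n_e·A·√(4πDt)), where n_e·A is the pore area the mass is dissolved in.
√(4πDt) = √(4π × 0.019 × 31) = 2.721 m, so C_max = 42/(0.32 × 110 × 2.721) = 0.439 kg/m³.

0.439 kg/m³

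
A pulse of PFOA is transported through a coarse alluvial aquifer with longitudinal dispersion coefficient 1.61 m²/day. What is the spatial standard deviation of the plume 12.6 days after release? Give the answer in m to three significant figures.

6.37 m

Dispersive spreading gives a Gaussian with σ² = 2Dt; advection only shifts the center.
σ = √(2 × 1.61 × 12.6) = 6.37 m.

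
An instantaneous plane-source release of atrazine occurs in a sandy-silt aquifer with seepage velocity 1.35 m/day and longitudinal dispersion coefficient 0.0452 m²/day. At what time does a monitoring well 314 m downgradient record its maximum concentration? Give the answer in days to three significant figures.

233 days

For the 1D instantaneous-source solution, setting ∂C/∂t = 0 at fixed x gives v²t² + 2Dt − x² = 0, so t = (√(D² + v²x²) − D)/v².
√(D² + v²x²) = √(0.0452² + 1.35² × 314²) = 423.9; v² = 1.8225.
t = (423.9 − 0.0452)/1.8225 = 233 days (vs. the pure-advection estimate x/v = 233 d).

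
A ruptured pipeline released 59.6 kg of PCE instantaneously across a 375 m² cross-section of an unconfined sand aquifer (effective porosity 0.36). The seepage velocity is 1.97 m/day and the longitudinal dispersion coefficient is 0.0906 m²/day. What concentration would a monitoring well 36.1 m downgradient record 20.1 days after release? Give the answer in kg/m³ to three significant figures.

0.0172 kg/m³

For an instantaneous plane source, C(x,t) = M/(n_e·A·√(4πDt)) · exp(−(x−vt)²/(4Dt)), with n_e·A the pore (flow) area.
Plume center vt = 1.97 × 20.1 = 39.597 m, so the well at 36.1 m is 3.497 m upgradient of the peak.
√(4πDt) = 4.784 m, giving peak height M/(n_e·A·√(4πDt)) = 59.6/(0.36 × 375 × 4.784) = 0.09228 kg/m³.
(x−vt)²/(4Dt) = (-3.497)²/(4 × 0.0906 × 20.1) = 1.679; exp(−1.679) = 0.1866.
C = 0.09228 × 0.1866 = 0.0172 kg/m³.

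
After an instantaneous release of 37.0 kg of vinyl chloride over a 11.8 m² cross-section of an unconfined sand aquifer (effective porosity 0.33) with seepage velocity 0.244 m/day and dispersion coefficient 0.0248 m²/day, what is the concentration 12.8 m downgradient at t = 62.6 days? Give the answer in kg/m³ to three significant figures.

For an instantaneous plane source, C(x,t) = M/(n_e·A·√(4πDt)) · exp(−(x−vt)²/(4Dt)), with n_e·A the pore (flow) area.
Plume center vt = 0.244 × 62.6 = 15.2744 m, so the well at 12.8 m is 2.4744 m upgradient of the peak.
√(4πDt) = 4.417 m, giving peak height M/(n_e·A·√(4πDt)) = 37.0/(0.33 × 11.8 × 4.417) = 2.151 kg/m³.
(x−vt)²/(4Dt) = (-2.4744)²/(4 × 0.0248 × 62.6) = 0.9859; exp(−0.9859) = 0.3731.
C = 2.151 × 0.3731 = 0.803 kg/m³.

0.803 kg/m³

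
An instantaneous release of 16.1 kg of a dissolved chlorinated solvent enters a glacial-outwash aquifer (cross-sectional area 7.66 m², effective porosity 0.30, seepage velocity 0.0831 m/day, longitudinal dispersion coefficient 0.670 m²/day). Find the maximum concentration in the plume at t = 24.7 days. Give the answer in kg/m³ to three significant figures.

0.486 kg/m³

The peak of an instantaneous 1D plume sits at x = vt; there the Gaussian factor is 1 and C_max = M/(n_e·A·√(4πDt)), where n_e·A is the pore area the mass is dissolved in.
√(4πDt) = √(4π × 0.670 × 24.7) = 14.42 m, so C_max = 16.1/(0.30 × 7.66 × 14.42) = 0.486 kg/m³.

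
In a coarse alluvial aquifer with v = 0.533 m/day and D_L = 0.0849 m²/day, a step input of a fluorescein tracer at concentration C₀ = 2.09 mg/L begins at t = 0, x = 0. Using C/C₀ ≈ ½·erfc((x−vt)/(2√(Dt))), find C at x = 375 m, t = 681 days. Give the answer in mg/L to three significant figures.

0.275 mg/L

For a continuous step input, C/C₀ ≈ ½·erfc((x−vt)/(2√(Dt))).
vt = 0.533 × 681 = 362.973 m and 2√(Dt) = 2√(0.0849 × 681) = 15.21 m.
Argument (x−vt)/(2√(Dt)) = (375 − 362.973)/15.21 = 0.7907; ½·erfc(0.7907) = 0.1317.
C = 2.09 × 0.1317 = 0.275 mg/L.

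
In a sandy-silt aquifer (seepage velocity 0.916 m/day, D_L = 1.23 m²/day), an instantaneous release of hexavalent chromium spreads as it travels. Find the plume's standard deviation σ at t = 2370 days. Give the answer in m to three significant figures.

76.4 m

Dispersive spreading gives a Gaussian with σ² = 2Dt; advection only shifts the center.
σ = √(2 × 1.23 × 2370) = 76.4 m.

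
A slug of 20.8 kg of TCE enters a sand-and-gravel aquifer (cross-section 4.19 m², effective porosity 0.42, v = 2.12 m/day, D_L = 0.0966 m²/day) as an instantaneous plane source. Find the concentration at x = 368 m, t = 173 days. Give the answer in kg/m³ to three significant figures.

For an instantaneous plane source, C(x,t) = M/(n_e·A·√(4πDt)) · exp(−(x−vt)²/(4Dt)), with n_e·A the pore (flow) area.
Plume center vt = 2.12 × 173 = 366.76 m, so the well at 368 m is 1.24 m downgradient of the peak.
√(4πDt) = 14.49 m, giving peak height M/(n_e·A·√(4πDt)) = 20.8/(0.42 × 4.19 × 14.49) = 0.8157 kg/m³.
(x−vt)²/(4Dt) = (1.24)²/(4 × 0.0966 × 173) = 0.02300; exp(−0.02300) = 0.9773.
C = 0.8157 × 0.9773 = 0.797 kg/m³.

0.797 kg/m³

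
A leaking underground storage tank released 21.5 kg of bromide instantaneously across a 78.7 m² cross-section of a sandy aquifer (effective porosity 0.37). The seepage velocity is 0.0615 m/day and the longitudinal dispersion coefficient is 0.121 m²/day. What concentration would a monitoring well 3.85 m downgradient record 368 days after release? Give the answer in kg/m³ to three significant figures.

For an instantaneous plane source, C(x,t) = M/(n_e·A·√(4πDt)) · exp(−(x−vt)²/(4Dt)), with n_e·A the pore (flow) area.
Plume center vt = 0.0615 × 368 = 22.632 m, so the well at 3.85 m is 18.782 m upgradient of the peak.
√(4πDt) = 23.65 m, giving peak height M/(n_e·A·√(4πDt)) = 21.5/(0.37 × 78.7 × 23.65) = 0.03122 kg/m³.
(x−vt)²/(4Dt) = (-18.782)²/(4 × 0.121 × 368) = 1.981; exp(−1.981) = 0.1379.
C = 0.03122 × 0.1379 = 0.00431 kg/m³.

0.00431 kg/m³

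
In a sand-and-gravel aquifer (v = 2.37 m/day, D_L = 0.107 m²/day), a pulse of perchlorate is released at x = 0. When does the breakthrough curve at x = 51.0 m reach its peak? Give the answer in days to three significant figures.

21.5 days

For the 1D instantaneous-source solution, setting ∂C/∂t = 0 at fixed x gives v²t² + 2Dt − x² = 0, so t = (√(D² + v²x²) − D)/v².
√(D² + v²x²) = √(0.107² + 2.37² × 51.0²) = 120.9; v² = 5.6169.
t = (120.9 − 0.107)/5.6169 = 21.5 days (vs. the pure-advection estimate x/v = 21.5 d).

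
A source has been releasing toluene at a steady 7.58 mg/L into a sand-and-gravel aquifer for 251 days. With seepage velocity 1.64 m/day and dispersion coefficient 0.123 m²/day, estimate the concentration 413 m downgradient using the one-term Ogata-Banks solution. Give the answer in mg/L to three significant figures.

For a continuous step input, C/C₀ ≈ ½·erfc((x−vt)/(2√(Dt))).
vt = 1.64 × 251 = 411.64 m and 2√(Dt) = 2√(0.123 × 251) = 11.11 m.
Argument (x−vt)/(2√(Dt)) = (413 − 411.64)/11.11 = 0.1224; ½·erfc(0.1224) = 0.4313.
C = 7.58 × 0.4313 = 3.27 mg/L.

3.27 mg/L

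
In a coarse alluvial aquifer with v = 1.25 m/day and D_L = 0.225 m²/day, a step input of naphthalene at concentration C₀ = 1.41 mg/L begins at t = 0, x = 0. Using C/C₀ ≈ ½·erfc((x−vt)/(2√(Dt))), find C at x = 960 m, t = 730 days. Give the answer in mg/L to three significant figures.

For a continuous step input, C/C₀ ≈ ½·erfc((x−vt)/(2√(Dt))).
vt = 1.25 × 730 = 912.5 m and 2√(Dt) = 2√(0.225 × 730) = 25.63 m.
Argument (x−vt)/(2√(Dt)) = (960 − 912.5)/25.63 = 1.853; ½·erfc(1.853) = 0.004390.
C = 1.41 × 0.004390 = 0.00619 mg/L.

0.00619 mg/L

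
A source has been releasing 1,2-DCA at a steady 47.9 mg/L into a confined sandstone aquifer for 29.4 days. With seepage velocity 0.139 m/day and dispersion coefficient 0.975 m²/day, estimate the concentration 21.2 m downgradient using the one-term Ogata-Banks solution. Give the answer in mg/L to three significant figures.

0.570 mg/L

For a continuous step input, C/C₀ ≈ ½·erfc((x−vt)/(2√(Dt))).
vt = 0.139 × 29.4 = 4.0866 m and 2√(Dt) = 2√(0.975 × 29.4) = 10.71 m.
Argument (x−vt)/(2√(Dt)) = (21.2 − 4.0866)/10.71 = 1.598; ½·erfc(1.598) = 0.01191.
C = 47.9 × 0.01191 = 0.570 mg/L.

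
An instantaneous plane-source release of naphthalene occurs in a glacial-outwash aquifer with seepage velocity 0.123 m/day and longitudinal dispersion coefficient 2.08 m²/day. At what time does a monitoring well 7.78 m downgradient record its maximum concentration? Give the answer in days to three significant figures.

13.9 days

For the 1D instantaneous-source solution, setting ∂C/∂t = 0 at fixed x gives v²t² + 2Dt − x² = 0, so t = (√(D² + v²x²) − D)/v².
√(D² + v²x²) = √(2.08² + 0.123² × 7.78²) = 2.290; v² = 0.015129.
t = (2.290 − 2.08)/0.015129 = 13.9 days (vs. the pure-advection estimate x/v = 63.3 d).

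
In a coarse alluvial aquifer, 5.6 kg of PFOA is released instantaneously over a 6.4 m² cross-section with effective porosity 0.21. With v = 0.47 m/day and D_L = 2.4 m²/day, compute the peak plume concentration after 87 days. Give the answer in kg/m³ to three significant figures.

The peak of an instantaneous 1D plume sits at x = vt; there the Gaussian factor is 1 and C_max = M/(n_e·A·√(4πDt)), where n_e·A is the pore area the mass is dissolved in.
√(4πDt) = √(4π × 2.4 × 87) = 51.22 m, so C_max = 5.6/(0.21 × 6.4 × 51.22) = 0.0813 kg/m³.

0.0813 kg/m³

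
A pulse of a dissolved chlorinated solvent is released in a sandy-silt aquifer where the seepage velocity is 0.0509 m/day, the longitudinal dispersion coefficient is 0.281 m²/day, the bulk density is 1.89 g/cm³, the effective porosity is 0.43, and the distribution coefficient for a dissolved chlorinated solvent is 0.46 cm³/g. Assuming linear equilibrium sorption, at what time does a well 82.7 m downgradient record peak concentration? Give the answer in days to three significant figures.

4590 days

Retardation factor R = 1 + ρ_b·K_d/n = 1 + 1.89 × 0.46/0.43 = 3.022.
Sorption retards both mechanisms: v_R = v/R = 0.01684 m/day, D_R = D/R = 0.09298 m²/day.
Peak time from v_R²t² + 2D_R t − x² = 0: t = (√(D_R² + v_R²x²) − D_R)/v_R².
√(D_R² + v_R²x²) = √(0.09298² + 0.01684² × 82.7²) = 1.396; v_R² = 0.0002836.
t = (1.396 − 0.09298)/0.0002836 = 4590 days.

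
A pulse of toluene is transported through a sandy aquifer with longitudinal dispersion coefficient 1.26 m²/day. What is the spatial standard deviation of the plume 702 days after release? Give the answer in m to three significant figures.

Dispersive spreading gives a Gaussian with σ² = 2Dt; advection only shifts the center.
σ = √(2 × 1.26 × 702) = 42.1 m.

42.1 m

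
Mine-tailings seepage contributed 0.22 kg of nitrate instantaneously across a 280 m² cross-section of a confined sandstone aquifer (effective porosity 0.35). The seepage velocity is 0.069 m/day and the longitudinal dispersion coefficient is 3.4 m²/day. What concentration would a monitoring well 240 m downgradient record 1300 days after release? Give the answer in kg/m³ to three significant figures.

2.65e-06 kg/m³

For an instantaneous plane source, C(x,t) = M/(n_e·A·√(4πDt)) · exp(−(x−vt)²/(4Dt)), with n_e·A the pore (flow) area.
Plume center vt = 0.069 × 1300 = 89.7 m, so the well at 240 m is 150.3 m downgradient of the peak.
√(4πDt) = 235.7 m, giving peak height M/(n_e·A·√(4πDt)) = 0.22/(0.35 × 280 × 235.7) = 9.524e-06 kg/m³.
(x−vt)²/(4Dt) = (150.3)²/(4 × 3.4 × 1300) = 1.278; exp(−1.278) = 0.2786.
C = 9.524e-06 × 0.2786 = 2.65e-06 kg/m³.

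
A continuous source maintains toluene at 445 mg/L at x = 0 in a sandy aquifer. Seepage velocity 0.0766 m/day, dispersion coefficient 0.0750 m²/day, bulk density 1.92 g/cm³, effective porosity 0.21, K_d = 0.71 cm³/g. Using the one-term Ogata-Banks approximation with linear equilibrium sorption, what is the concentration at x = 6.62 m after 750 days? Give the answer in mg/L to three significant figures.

Retardation factor R = 1 + ρ_b·K_d/n = 1 + 1.92 × 0.71/0.21 = 7.491.
Sorption retards both mechanisms: v_R = v/R = 0.01023 m/day, D_R = D/R = 0.01001 m²/day.
v_R·t = 0.01023 × 750 = 7.6725 m; 2√(D_R t) = 5.480 m; argument = (6.62 − 7.6725)/5.480 = -0.1921.
C = C₀ × ½·erfc(-0.1921) = 445 × 0.6071 = 270 mg/L.

270 mg/L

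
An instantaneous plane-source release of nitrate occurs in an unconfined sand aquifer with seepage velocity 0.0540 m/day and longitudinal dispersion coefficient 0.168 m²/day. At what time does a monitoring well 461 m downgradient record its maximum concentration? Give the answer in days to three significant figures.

For the 1D instantaneous-source solution, setting ∂C/∂t = 0 at fixed x gives v²t² + 2Dt − x² = 0, so t = (√(D² + v²x²) − D)/v².
√(D² + v²x²) = √(0.168² + 0.0540² × 461²) = 24.89; v² = 0.002916.
t = (24.89 − 0.168)/0.002916 = 8480 days (vs. the pure-advection estimate x/v = 8540 d).

8480 days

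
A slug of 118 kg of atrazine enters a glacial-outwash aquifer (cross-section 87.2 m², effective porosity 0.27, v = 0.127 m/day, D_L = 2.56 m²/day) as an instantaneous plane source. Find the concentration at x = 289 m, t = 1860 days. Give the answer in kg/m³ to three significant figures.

0.0177 kg/m³

For an instantaneous plane source, C(x,t) = M/(n_e·A·√(4πDt)) · exp(−(x−vt)²/(4Dt)), with n_e·A the pore (flow) area.
Plume center vt = 0.127 × 1860 = 236.22 m, so the well at 289 m is 52.78 m downgradient of the peak.
√(4πDt) = 244.6 m, giving peak height M/(n_e·A·√(4πDt)) = 118/(0.27 × 87.2 × 244.6) = 0.02049 kg/m³.
(x−vt)²/(4Dt) = (52.78)²/(4 × 2.56 × 1860) = 0.1463; exp(−0.1463) = 0.8639.
C = 0.02049 × 0.8639 = 0.0177 kg/m³.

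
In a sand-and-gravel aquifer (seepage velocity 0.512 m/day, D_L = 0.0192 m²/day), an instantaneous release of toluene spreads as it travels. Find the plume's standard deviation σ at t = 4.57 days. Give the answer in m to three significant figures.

Dispersive spreading gives a Gaussian with σ² = 2Dt; advection only shifts the center.
σ = √(2 × 0.0192 × 4.57) = 0.419 m.

0.419 m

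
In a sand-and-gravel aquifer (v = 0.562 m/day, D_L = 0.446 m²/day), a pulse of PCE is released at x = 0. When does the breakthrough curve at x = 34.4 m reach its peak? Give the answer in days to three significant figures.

For the 1D instantaneous-source solution, setting ∂C/∂t = 0 at fixed x gives v²t² + 2Dt − x² = 0, so t = (√(D² + v²x²) − D)/v².
√(D² + v²x²) = √(0.446² + 0.562² × 34.4²) = 19.34; v² = 0.315844.
t = (19.34 − 0.446)/0.315844 = 59.8 days (vs. the pure-advection estimate x/v = 61.2 d).

59.8 days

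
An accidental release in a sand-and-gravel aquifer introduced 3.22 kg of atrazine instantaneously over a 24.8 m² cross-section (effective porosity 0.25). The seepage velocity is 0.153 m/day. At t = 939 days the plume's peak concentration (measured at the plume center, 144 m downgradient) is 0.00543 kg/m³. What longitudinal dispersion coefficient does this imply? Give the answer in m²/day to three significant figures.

At the plume center C_max = M/(n_e·A·√(4πDt)), so D = M²/(4πt·(n_e·A·C_max)²).
n_e·A·C_max = 0.25 × 24.8 × 0.00543 = 0.03367 kg/m.
D = 3.22²/(4π × 939 × 0.03367²) = 0.775 m²/day.

0.775 m²/day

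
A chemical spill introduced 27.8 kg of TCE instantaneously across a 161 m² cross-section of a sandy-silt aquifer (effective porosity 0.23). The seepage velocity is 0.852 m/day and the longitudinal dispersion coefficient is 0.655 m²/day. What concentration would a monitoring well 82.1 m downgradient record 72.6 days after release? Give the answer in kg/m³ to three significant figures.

For an instantaneous plane source, C(x,t) = M/(n_e·A·√(4πDt)) · exp(−(x−vt)²/(4Dt)), with n_e·A the pore (flow) area.
Plume center vt = 0.852 × 72.6 = 61.8552 m, so the well at 82.1 m is 20.2448 m downgradient of the peak.
√(4πDt) = 24.45 m, giving peak height M/(n_e·A·√(4πDt)) = 27.8/(0.23 × 161 × 24.45) = 0.03071 kg/m³.
(x−vt)²/(4Dt) = (20.2448)²/(4 × 0.655 × 72.6) = 2.155; exp(−2.155) = 0.1159.
C = 0.03071 × 0.1159 = 0.00356 kg/m³.

0.00356 kg/m³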